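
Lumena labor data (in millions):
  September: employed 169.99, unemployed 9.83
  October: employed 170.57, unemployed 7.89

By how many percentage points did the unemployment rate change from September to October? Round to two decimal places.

The unemployment rate changed by −1.05 percentage points.

September: labor force = 169.99 + 9.83 = 179.82; u = 9.83/179.82 = 5.47%.
October: labor force = 170.57 + 7.89 = 178.46; u = 7.89/178.46 = 4.42%.
Change = 4.42% − 5.47% = −1.05 pp.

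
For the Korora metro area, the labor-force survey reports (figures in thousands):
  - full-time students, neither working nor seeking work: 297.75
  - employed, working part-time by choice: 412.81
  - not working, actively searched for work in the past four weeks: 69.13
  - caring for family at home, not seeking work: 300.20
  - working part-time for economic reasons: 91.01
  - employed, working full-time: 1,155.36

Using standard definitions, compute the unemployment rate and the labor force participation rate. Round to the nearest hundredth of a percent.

Employed = 412.81 + 91.01 + 1,155.36 = 1,659.18 thousand (anyone who worked, including part-time for economic reasons, counts as employed).
Unemployed = 69.13 thousand.
Labor force = 1,659.18 + 69.13 = 1,728.31 thousand.
Not in labor force = 297.75 + 300.20 = 597.95 thousand (those not working and not actively searching are outside the labor force).
Civilian working-age population = 1,728.31 + 597.95 = 2,326.26 thousand.
Unemployment rate = 69.13 / 1,728.31 = 4.00%.
Labor force participation rate = 1,728.31 / 2,326.26 = 74.30%.

Unemployment rate ≈ 4.00%; labor force participation rate ≈ 74.30%.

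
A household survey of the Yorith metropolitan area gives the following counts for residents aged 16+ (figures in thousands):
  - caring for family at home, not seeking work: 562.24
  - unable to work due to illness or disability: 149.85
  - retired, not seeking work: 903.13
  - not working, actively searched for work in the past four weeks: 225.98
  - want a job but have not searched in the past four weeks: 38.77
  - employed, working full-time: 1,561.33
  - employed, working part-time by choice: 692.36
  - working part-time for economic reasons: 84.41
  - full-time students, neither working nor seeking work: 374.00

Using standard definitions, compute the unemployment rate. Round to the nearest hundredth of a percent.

Unemployment rate ≈ 8.81%.

Employed = 1,561.33 + 692.36 + 84.41 = 2,338.10 thousand (anyone who worked, including part-time for economic reasons, counts as employed).
Unemployed = 225.98 thousand.
Labor force = 2,338.10 + 225.98 = 2,564.08 thousand.
Unemployment rate = 225.98 / 2,564.08 = 8.81%.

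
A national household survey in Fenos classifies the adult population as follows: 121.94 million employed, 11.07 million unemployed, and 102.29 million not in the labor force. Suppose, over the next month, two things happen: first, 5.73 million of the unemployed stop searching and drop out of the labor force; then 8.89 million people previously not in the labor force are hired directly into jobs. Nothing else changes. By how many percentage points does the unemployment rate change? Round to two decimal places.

Initially, labor force = 121.94 + 11.07 = 133.01 million, so u = 11.07/133.01 = 8.32%.
After the first change, unemployed and labor force both fall by 5.73 → E = 121.94, U = 5.34, labor force = 127.28 million.
After the second change, employed and labor force both rise by 8.89; unemployed unchanged → E = 130.83, U = 5.34, labor force = 136.17 million.
New unemployment rate = 5.34 / 136.17 = 3.92%.
Change = 3.92% − 8.32% = −4.40 percentage points.

The unemployment rate changes by −4.40 percentage points.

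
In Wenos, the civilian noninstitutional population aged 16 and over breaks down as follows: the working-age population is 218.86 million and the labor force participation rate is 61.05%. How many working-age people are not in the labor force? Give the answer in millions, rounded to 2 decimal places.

About 85.25 million are not in the labor force.

Share not in the labor force = 1 − 0.6105 = 0.3895.
Not in labor force = 0.3895 × 218.86 ≈ 85.25 million.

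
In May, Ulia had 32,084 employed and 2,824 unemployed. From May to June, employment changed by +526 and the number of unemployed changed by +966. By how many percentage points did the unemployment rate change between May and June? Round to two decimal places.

May: labor force = 32,084 + 2,824 = 34,908; u = 2,824/34,908 = 8.09%.
June: labor force = 32,610 + 3,790 = 36,400; u = 3,790/36,400 = 10.41%.
Change = 10.41% − 8.09% = +2.32 pp.

The unemployment rate changed by +2.32 percentage points.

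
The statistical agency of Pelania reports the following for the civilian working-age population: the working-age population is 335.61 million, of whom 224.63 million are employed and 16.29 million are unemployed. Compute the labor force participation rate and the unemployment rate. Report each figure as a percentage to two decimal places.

Labor force participation rate ≈ 71.79%; unemployment rate ≈ 6.76%.

Labor force = employed + unemployed = 224.63 + 16.29 = 240.92 million.
Unemployment rate = 16.29 / 240.92 = 6.76%.
Labor force participation rate = 240.92 / 335.61 = 71.79%.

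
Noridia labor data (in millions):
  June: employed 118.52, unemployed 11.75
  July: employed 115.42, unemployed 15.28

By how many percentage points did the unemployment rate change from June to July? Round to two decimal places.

The unemployment rate changed by +2.67 percentage points.

June: labor force = 118.52 + 11.75 = 130.27; u = 11.75/130.27 = 9.02%.
July: labor force = 115.42 + 15.28 = 130.70; u = 15.28/130.70 = 11.69%.
Change = 11.69% − 9.02% = +2.67 pp.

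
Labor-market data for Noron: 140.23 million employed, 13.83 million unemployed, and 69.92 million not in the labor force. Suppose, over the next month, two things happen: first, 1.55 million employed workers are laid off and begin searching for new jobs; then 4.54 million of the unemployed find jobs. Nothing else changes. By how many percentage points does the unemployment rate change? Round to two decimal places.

The unemployment rate changes by −1.94 percentage points.

Initially, labor force = 140.23 + 13.83 = 154.06 million, so u = 13.83/154.06 = 8.98%.
After the first change, employed falls and unemployed rises by 1.55; labor force unchanged → E = 138.68, U = 15.38, labor force = 154.06 million.
After the second change, unemployed falls and employed rises by 4.54; labor force unchanged → E = 143.22, U = 10.84, labor force = 154.06 million.
New unemployment rate = 10.84 / 154.06 = 7.04%.
Change = 7.04% − 8.98% = −1.94 percentage points.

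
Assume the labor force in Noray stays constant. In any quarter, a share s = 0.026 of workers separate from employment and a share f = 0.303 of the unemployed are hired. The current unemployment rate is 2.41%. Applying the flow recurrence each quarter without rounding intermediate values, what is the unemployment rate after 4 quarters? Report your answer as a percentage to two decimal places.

Unemployment rate after four quarters ≈ 6.79%.

With a fixed labor force, u_{t+1} = u_t + s·(1−u_t) − f·u_t = u_t·(1−s−f) + s.
Here 1−s−f = 0.671 and s = 0.026.
u_1 = 0.024100 × 0.671 + 0.026 = 0.042171.
u_2 = 0.042171 × 0.671 + 0.026 = 0.054297.
u_3 = 0.054297 × 0.671 + 0.026 = 0.062433.
u_4 = 0.062433 × 0.671 + 0.026 = 0.067893.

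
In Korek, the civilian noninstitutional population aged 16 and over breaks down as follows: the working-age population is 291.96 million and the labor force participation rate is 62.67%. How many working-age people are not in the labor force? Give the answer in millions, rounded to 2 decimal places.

About 108.99 million are not in the labor force.

Share not in the labor force = 1 − 0.6267 = 0.3733.
Not in labor force = 0.3733 × 291.96 ≈ 108.99 million.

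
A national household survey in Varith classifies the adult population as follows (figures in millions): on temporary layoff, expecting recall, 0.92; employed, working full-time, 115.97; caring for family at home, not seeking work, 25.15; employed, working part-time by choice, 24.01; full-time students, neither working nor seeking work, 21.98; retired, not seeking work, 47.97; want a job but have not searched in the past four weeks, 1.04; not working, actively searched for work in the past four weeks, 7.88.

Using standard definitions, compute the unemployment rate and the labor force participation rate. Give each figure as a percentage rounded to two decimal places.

Employed = 115.97 + 24.01 = 139.98 million.
Unemployed = 0.92 + 7.88 = 8.80 million (jobless and actively searching, or on temporary layoff).
Labor force = 139.98 + 8.80 = 148.78 million.
Not in labor force = 25.15 + 21.98 + 47.97 + 1.04 = 96.14 million (those not working and not actively searching are outside the labor force — including those who want a job but have given up searching).
Civilian working-age population = 148.78 + 96.14 = 244.92 million.
Unemployment rate = 8.80 / 148.78 = 5.91%.
Labor force participation rate = 148.78 / 244.92 = 60.75%.

Unemployment rate ≈ 5.91%; labor force participation rate ≈ 60.75%.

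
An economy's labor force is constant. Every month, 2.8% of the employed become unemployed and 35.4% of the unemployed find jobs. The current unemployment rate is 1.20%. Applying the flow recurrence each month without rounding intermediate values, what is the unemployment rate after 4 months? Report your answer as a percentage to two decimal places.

Unemployment rate after four months ≈ 6.44%.

With a fixed labor force, u_{t+1} = u_t + s·(1−u_t) − f·u_t = u_t·(1−s−f) + s.
Here 1−s−f = 0.618 and s = 0.028.
u_1 = 0.012000 × 0.618 + 0.028 = 0.035416.
u_2 = 0.035416 × 0.618 + 0.028 = 0.049887.
u_3 = 0.049887 × 0.618 + 0.028 = 0.058830.
u_4 = 0.058830 × 0.618 + 0.028 = 0.064357.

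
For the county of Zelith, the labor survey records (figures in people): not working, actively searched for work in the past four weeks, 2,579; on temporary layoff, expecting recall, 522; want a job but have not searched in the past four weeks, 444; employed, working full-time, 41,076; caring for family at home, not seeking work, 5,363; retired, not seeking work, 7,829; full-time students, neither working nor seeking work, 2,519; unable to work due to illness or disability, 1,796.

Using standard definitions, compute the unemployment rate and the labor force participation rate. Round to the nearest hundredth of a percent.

Employed = 41,076.
Unemployed = 2,579 + 522 = 3,101 (jobless and actively searching, or on temporary layoff).
Labor force = 41,076 + 3,101 = 44,177.
Not in labor force = 444 + 5,363 + 7,829 + 2,519 + 1,796 = 17,951 (those not working and not actively searching are outside the labor force — including those who want a job but have given up searching).
Civilian working-age population = 44,177 + 17,951 = 62,128.
Unemployment rate = 3,101 / 44,177 = 7.02%.
Labor force participation rate = 44,177 / 62,128 = 71.11%.

Unemployment rate ≈ 7.02%; labor force participation rate ≈ 71.11%.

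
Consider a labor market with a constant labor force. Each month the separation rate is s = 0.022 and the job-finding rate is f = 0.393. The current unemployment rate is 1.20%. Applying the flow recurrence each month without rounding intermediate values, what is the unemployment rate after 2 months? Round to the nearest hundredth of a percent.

Unemployment rate after two months ≈ 3.90%.

With a fixed labor force, u_{t+1} = u_t + s·(1−u_t) − f·u_t = u_t·(1−s−f) + s.
Here 1−s−f = 0.585 and s = 0.022.
u_1 = 0.012000 × 0.585 + 0.022 = 0.029020.
u_2 = 0.029020 × 0.585 + 0.022 = 0.038977.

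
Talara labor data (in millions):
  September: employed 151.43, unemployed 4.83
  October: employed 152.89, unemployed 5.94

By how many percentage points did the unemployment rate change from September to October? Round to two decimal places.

September: labor force = 151.43 + 4.83 = 156.26; u = 4.83/156.26 = 3.09%.
October: labor force = 152.89 + 5.94 = 158.83; u = 5.94/158.83 = 3.74%.
Change = 3.74% − 3.09% = +0.65 pp.

The unemployment rate changed by +0.65 percentage points.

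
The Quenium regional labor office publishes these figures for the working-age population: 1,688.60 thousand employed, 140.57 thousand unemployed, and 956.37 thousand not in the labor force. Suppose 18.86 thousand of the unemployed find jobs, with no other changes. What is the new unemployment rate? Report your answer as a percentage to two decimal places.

New unemployment rate ≈ 6.65%.

Initially, labor force = 1,688.60 + 140.57 = 1,829.17 thousand, so u = 140.57/1,829.17 = 7.68%.
After the change, unemployed falls and employed rises by 18.86; labor force unchanged → E = 1,707.46, U = 121.71, labor force = 1,829.17 thousand.
New unemployment rate = 121.71 / 1,829.17 = 6.65%.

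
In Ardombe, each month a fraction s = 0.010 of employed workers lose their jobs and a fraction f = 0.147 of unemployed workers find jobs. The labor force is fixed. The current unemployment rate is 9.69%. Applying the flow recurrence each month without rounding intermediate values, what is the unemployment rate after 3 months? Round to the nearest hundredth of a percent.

With a fixed labor force, u_{t+1} = u_t + s·(1−u_t) − f·u_t = u_t·(1−s−f) + s.
Here 1−s−f = 0.843 and s = 0.010.
u_1 = 0.096900 × 0.843 + 0.010 = 0.091687.
u_2 = 0.091687 × 0.843 + 0.010 = 0.087292.
u_3 = 0.087292 × 0.843 + 0.010 = 0.083587.

Unemployment rate after three months ≈ 8.36%.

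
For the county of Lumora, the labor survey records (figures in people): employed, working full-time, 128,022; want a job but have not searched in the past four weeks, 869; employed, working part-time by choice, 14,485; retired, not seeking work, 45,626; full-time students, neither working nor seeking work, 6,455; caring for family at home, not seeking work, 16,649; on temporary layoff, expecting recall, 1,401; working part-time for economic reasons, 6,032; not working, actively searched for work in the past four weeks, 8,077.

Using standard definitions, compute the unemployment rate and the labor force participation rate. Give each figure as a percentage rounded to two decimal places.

Employed = 128,022 + 14,485 + 6,032 = 148,539 (anyone who worked, including part-time for economic reasons, counts as employed).
Unemployed = 1,401 + 8,077 = 9,478 (jobless and actively searching, or on temporary layoff).
Labor force = 148,539 + 9,478 = 158,017.
Not in labor force = 869 + 45,626 + 6,455 + 16,649 = 69,599 (those not working and not actively searching are outside the labor force — including those who want a job but have given up searching).
Civilian working-age population = 158,017 + 69,599 = 227,616.
Unemployment rate = 9,478 / 158,017 = 6.00%.
Labor force participation rate = 158,017 / 227,616 = 69.42%.

Unemployment rate ≈ 6.00%; labor force participation rate ≈ 69.42%.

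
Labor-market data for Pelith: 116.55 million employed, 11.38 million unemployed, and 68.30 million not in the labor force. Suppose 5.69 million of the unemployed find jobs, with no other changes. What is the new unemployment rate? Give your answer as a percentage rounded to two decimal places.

Initially, labor force = 116.55 + 11.38 = 127.93 million, so u = 11.38/127.93 = 8.90%.
After the change, unemployed falls and employed rises by 5.69; labor force unchanged → E = 122.24, U = 5.69, labor force = 127.93 million.
New unemployment rate = 5.69 / 127.93 = 4.45%.

New unemployment rate ≈ 4.45%.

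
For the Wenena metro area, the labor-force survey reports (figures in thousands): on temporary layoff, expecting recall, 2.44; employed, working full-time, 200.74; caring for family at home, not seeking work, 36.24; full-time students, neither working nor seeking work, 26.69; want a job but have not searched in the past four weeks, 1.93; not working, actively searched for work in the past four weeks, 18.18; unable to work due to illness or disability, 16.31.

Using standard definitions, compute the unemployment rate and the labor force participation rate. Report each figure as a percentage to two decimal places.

Employed = 200.74 thousand.
Unemployed = 2.44 + 18.18 = 20.62 thousand (jobless and actively searching, or on temporary layoff).
Labor force = 200.74 + 20.62 = 221.36 thousand.
Not in labor force = 36.24 + 26.69 + 1.93 + 16.31 = 81.17 thousand (those not working and not actively searching are outside the labor force — including those who want a job but have given up searching).
Civilian working-age population = 221.36 + 81.17 = 302.53 thousand.
Unemployment rate = 20.62 / 221.36 = 9.32%.
Labor force participation rate = 221.36 / 302.53 = 73.17%.

Unemployment rate ≈ 9.32%; labor force participation rate ≈ 73.17%.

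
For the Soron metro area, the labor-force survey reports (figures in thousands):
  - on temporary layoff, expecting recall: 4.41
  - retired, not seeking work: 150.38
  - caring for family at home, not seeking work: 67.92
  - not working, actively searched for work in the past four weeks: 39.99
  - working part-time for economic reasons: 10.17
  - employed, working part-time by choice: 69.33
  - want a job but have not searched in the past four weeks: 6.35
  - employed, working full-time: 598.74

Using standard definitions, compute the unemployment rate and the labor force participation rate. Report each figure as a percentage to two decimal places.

Employed = 10.17 + 69.33 + 598.74 = 678.24 thousand (anyone who worked, including part-time for economic reasons, counts as employed).
Unemployed = 4.41 + 39.99 = 44.40 thousand (jobless and actively searching, or on temporary layoff).
Labor force = 678.24 + 44.40 = 722.64 thousand.
Not in labor force = 150.38 + 67.92 + 6.35 = 224.65 thousand (those not working and not actively searching are outside the labor force — including those who want a job but have given up searching).
Civilian working-age population = 722.64 + 224.65 = 947.29 thousand.
Unemployment rate = 44.40 / 722.64 = 6.14%.
Labor force participation rate = 722.64 / 947.29 = 76.28%.

Unemployment rate ≈ 6.14%; labor force participation rate ≈ 76.28%.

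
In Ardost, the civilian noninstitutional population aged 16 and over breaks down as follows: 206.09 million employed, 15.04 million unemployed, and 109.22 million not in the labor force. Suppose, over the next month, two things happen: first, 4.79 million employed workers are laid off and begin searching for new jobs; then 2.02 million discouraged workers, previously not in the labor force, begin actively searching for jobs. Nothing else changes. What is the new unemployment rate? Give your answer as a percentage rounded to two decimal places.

New unemployment rate ≈ 9.79%.

Initially, labor force = 206.09 + 15.04 = 221.13 million, so u = 15.04/221.13 = 6.80%.
After the first change, employed falls and unemployed rises by 4.79; labor force unchanged → E = 201.30, U = 19.83, labor force = 221.13 million.
After the second change, unemployed and labor force both rise by 2.02 → E = 201.30, U = 21.85, labor force = 223.15 million.
New unemployment rate = 21.85 / 223.15 = 9.79%.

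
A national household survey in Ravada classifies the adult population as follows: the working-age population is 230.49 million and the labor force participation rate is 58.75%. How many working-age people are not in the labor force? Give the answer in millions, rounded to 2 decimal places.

About 95.08 million are not in the labor force.

Share not in the labor force = 1 − 0.5875 = 0.4125.
Not in labor force = 0.4125 × 230.49 ≈ 95.08 million.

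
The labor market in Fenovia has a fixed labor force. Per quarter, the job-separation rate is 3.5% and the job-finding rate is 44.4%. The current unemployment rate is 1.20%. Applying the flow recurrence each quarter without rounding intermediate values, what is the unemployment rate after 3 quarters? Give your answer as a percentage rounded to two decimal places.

With a fixed labor force, u_{t+1} = u_t + s·(1−u_t) − f·u_t = u_t·(1−s−f) + s.
Here 1−s−f = 0.521 and s = 0.035.
u_1 = 0.012000 × 0.521 + 0.035 = 0.041252.
u_2 = 0.041252 × 0.521 + 0.035 = 0.056492.
u_3 = 0.056492 × 0.521 + 0.035 = 0.064432.

Unemployment rate after three quarters ≈ 6.44%.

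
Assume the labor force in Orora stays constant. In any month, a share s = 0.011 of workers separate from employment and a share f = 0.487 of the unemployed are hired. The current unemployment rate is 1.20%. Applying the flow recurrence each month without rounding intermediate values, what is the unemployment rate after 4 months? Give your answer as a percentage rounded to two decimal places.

Unemployment rate after four months ≈ 2.14%.

With a fixed labor force, u_{t+1} = u_t + s·(1−u_t) − f·u_t = u_t·(1−s−f) + s.
Here 1−s−f = 0.502 and s = 0.011.
u_1 = 0.012000 × 0.502 + 0.011 = 0.017024.
u_2 = 0.017024 × 0.502 + 0.011 = 0.019546.
u_3 = 0.019546 × 0.502 + 0.011 = 0.020812.
u_4 = 0.020812 × 0.502 + 0.011 = 0.021448.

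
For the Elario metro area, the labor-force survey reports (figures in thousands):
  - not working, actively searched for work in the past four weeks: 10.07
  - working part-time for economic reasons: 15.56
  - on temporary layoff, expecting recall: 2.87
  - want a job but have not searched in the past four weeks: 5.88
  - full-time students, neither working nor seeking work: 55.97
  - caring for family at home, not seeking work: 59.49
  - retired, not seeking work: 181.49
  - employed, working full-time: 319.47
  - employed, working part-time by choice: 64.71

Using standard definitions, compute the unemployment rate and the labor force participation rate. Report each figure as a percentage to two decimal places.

Unemployment rate ≈ 3.14%; labor force participation rate ≈ 57.68%.

Employed = 15.56 + 319.47 + 64.71 = 399.74 thousand (anyone who worked, including part-time for economic reasons, counts as employed).
Unemployed = 10.07 + 2.87 = 12.94 thousand (jobless and actively searching, or on temporary layoff).
Labor force = 399.74 + 12.94 = 412.68 thousand.
Not in labor force = 5.88 + 55.97 + 59.49 + 181.49 = 302.83 thousand (those not working and not actively searching are outside the labor force — including those who want a job but have given up searching).
Civilian working-age population = 412.68 + 302.83 = 715.51 thousand.
Unemployment rate = 12.94 / 412.68 = 3.14%.
Labor force participation rate = 412.68 / 715.51 = 57.68%.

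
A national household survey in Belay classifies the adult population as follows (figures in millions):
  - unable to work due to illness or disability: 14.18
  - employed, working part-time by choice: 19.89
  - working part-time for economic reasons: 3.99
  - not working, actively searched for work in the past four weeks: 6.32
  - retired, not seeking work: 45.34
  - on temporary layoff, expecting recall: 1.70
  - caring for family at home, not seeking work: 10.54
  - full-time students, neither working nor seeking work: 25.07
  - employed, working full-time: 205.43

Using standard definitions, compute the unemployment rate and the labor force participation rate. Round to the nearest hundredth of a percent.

Unemployment rate ≈ 3.38%; labor force participation rate ≈ 71.39%.

Employed = 19.89 + 3.99 + 205.43 = 229.31 million (anyone who worked, including part-time for economic reasons, counts as employed).
Unemployed = 6.32 + 1.70 = 8.02 million (jobless and actively searching, or on temporary layoff).
Labor force = 229.31 + 8.02 = 237.33 million.
Not in labor force = 14.18 + 45.34 + 10.54 + 25.07 = 95.13 million (those not working and not actively searching are outside the labor force).
Civilian working-age population = 237.33 + 95.13 = 332.46 million.
Unemployment rate = 8.02 / 237.33 = 3.38%.
Labor force participation rate = 237.33 / 332.46 = 71.39%.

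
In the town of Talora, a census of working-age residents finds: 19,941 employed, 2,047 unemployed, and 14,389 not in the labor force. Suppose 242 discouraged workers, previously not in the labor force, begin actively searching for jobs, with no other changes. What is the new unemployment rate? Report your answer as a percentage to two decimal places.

Initially, labor force = 19,941 + 2,047 = 21,988, so u = 2,047/21,988 = 9.31%.
After the change, unemployed and labor force both rise by 242 → E = 19,941, U = 2,289, labor force = 22,230.
New unemployment rate = 2,289 / 22,230 = 10.30%.

New unemployment rate ≈ 10.30%.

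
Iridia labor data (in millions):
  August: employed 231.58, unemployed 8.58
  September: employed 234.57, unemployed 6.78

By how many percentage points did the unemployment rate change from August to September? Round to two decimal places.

The unemployment rate changed by −0.76 percentage points.

August: labor force = 231.58 + 8.58 = 240.16; u = 8.58/240.16 = 3.57%.
September: labor force = 234.57 + 6.78 = 241.35; u = 6.78/241.35 = 2.81%.
Change = 2.81% − 3.57% = −0.76 pp.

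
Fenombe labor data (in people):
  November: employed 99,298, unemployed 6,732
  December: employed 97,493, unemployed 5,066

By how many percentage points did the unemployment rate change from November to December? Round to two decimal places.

The unemployment rate changed by −1.41 percentage points.

November: labor force = 99,298 + 6,732 = 106,030; u = 6,732/106,030 = 6.35%.
December: labor force = 97,493 + 5,066 = 102,559; u = 5,066/102,559 = 4.94%.
Change = 4.94% − 6.35% = −1.41 pp.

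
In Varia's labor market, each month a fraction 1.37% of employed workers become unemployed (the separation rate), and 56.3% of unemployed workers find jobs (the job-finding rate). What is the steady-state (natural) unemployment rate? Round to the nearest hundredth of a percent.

Steady-state unemployment rate ≈ 2.38%.

At steady state the flows balance: s·E = f·U, so U/(E+U) = s/(s+f).
u* = 1.37 / (1.37 + 56.3) = 1.37 / 57.67 = 2.38%.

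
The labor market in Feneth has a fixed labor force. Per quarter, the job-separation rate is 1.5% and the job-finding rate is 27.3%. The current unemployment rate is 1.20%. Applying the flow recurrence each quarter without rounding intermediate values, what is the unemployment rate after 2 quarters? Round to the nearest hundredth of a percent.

Unemployment rate after two quarters ≈ 3.18%.

With a fixed labor force, u_{t+1} = u_t + s·(1−u_t) − f·u_t = u_t·(1−s−f) + s.
Here 1−s−f = 0.712 and s = 0.015.
u_1 = 0.012000 × 0.712 + 0.015 = 0.023544.
u_2 = 0.023544 × 0.712 + 0.015 = 0.031763.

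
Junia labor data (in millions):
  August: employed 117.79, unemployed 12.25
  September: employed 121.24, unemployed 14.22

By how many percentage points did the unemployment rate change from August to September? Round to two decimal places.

August: labor force = 117.79 + 12.25 = 130.04; u = 12.25/130.04 = 9.42%.
September: labor force = 121.24 + 14.22 = 135.46; u = 14.22/135.46 = 10.50%.
Change = 10.50% − 9.42% = +1.08 pp.

The unemployment rate changed by +1.08 percentage points.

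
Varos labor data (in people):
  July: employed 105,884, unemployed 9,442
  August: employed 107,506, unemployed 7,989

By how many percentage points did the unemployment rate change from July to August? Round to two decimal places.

The unemployment rate changed by −1.27 percentage points.

July: labor force = 105,884 + 9,442 = 115,326; u = 9,442/115,326 = 8.19%.
August: labor force = 107,506 + 7,989 = 115,495; u = 7,989/115,495 = 6.92%.
Change = 6.92% − 8.19% = −1.27 pp.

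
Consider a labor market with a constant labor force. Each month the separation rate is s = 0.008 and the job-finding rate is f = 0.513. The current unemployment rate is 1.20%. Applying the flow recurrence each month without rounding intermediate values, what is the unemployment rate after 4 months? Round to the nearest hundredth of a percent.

Unemployment rate after four months ≈ 1.52%.

With a fixed labor force, u_{t+1} = u_t + s·(1−u_t) − f·u_t = u_t·(1−s−f) + s.
Here 1−s−f = 0.479 and s = 0.008.
u_1 = 0.012000 × 0.479 + 0.008 = 0.013748.
u_2 = 0.013748 × 0.479 + 0.008 = 0.014585.
u_3 = 0.014585 × 0.479 + 0.008 = 0.014986.
u_4 = 0.014986 × 0.479 + 0.008 = 0.015178.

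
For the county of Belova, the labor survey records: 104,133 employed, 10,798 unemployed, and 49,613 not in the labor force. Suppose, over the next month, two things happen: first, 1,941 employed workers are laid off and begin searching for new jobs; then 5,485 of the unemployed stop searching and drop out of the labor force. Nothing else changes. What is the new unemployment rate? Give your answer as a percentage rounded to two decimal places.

New unemployment rate ≈ 6.63%.

Initially, labor force = 104,133 + 10,798 = 114,931, so u = 10,798/114,931 = 9.40%.
After the first change, employed falls and unemployed rises by 1,941; labor force unchanged → E = 102,192, U = 12,739, labor force = 114,931.
After the second change, unemployed and labor force both fall by 5,485 → E = 102,192, U = 7,254, labor force = 109,446.
New unemployment rate = 7,254 / 109,446 = 6.63%.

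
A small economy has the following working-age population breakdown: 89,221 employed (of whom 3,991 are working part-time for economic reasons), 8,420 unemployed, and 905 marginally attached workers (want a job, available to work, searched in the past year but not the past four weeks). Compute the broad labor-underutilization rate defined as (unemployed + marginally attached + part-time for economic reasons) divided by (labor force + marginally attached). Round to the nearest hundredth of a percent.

Labor force = 89,221 + 8,420 = 97,641.
Numerator = 8,420 + 905 + 3,991 = 13,316.
Denominator = 97,641 + 905 = 98,546.
Broad rate = 13,316 / 98,546 = 13.51%.

Broad underutilization rate ≈ 13.51%.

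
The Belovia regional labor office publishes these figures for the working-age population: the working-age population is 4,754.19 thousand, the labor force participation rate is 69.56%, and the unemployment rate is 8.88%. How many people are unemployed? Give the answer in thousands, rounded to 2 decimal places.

Labor force = 0.6956 × 4,754.19 = 3,307.01 thousand.
Unemployed = 0.0888 × 3,307.01 ≈ 293.66 thousand.

About 293.66 thousand are unemployed.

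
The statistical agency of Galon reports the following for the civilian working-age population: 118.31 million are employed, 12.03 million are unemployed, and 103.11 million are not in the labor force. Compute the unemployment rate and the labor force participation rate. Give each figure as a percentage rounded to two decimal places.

Labor force = employed + unemployed = 118.31 + 12.03 = 130.34 million.
Working-age population = 130.34 + 103.11 = 233.45 million.
Unemployment rate = 12.03 / 130.34 = 9.23%.
Labor force participation rate = 130.34 / 233.45 = 55.83%.

Unemployment rate ≈ 9.23%; labor force participation rate ≈ 55.83%.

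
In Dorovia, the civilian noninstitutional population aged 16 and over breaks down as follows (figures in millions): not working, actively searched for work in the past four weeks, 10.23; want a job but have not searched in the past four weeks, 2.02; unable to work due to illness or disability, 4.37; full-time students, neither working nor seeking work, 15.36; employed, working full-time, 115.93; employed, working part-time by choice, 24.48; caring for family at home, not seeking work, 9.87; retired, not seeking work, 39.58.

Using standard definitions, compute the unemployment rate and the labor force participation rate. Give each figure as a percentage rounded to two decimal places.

Unemployment rate ≈ 6.79%; labor force participation rate ≈ 67.90%.

Employed = 115.93 + 24.48 = 140.41 million.
Unemployed = 10.23 million.
Labor force = 140.41 + 10.23 = 150.64 million.
Not in labor force = 2.02 + 4.37 + 15.36 + 9.87 + 39.58 = 71.20 million (those not working and not actively searching are outside the labor force — including those who want a job but have given up searching).
Civilian working-age population = 150.64 + 71.20 = 221.84 million.
Unemployment rate = 10.23 / 150.64 = 6.79%.
Labor force participation rate = 150.64 / 221.84 = 67.90%.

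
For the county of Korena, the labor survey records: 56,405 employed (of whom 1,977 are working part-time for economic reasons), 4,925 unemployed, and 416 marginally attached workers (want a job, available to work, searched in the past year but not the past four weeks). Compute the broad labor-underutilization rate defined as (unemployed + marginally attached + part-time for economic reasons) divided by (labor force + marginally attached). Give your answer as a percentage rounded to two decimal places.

Broad underutilization rate ≈ 11.85%.

Labor force = 56,405 + 4,925 = 61,330.
Numerator = 4,925 + 416 + 1,977 = 7,318.
Denominator = 61,330 + 416 = 61,746.
Broad rate = 7,318 / 61,746 = 11.85%.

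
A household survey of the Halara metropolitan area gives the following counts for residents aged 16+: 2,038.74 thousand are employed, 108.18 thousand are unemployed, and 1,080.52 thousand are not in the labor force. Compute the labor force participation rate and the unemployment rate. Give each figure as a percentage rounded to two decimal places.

Labor force = employed + unemployed = 2,038.74 + 108.18 = 2,146.92 thousand.
Working-age population = 2,146.92 + 1,080.52 = 3,227.44 thousand.
Unemployment rate = 108.18 / 2,146.92 = 5.04%.
Labor force participation rate = 2,146.92 / 3,227.44 = 66.52%.

Labor force participation rate ≈ 66.52%; unemployment rate ≈ 5.04%.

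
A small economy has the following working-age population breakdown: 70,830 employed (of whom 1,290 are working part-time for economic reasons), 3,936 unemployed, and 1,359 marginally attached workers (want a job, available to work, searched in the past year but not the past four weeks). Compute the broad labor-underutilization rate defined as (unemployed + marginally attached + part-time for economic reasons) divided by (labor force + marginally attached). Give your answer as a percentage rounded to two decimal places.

Labor force = 70,830 + 3,936 = 74,766.
Numerator = 3,936 + 1,359 + 1,290 = 6,585.
Denominator = 74,766 + 1,359 = 76,125.
Broad rate = 6,585 / 76,125 = 8.65%.

Broad underutilization rate ≈ 8.65%.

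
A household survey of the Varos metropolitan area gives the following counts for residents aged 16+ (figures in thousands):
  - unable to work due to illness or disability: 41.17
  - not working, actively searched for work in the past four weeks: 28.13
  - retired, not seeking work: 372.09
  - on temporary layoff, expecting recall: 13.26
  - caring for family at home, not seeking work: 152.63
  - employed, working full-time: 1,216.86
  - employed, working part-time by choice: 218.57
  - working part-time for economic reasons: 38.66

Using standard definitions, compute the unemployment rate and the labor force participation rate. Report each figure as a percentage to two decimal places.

Employed = 1,216.86 + 218.57 + 38.66 = 1,474.09 thousand (anyone who worked, including part-time for economic reasons, counts as employed).
Unemployed = 28.13 + 13.26 = 41.39 thousand (jobless and actively searching, or on temporary layoff).
Labor force = 1,474.09 + 41.39 = 1,515.48 thousand.
Not in labor force = 41.17 + 372.09 + 152.63 = 565.89 thousand (those not working and not actively searching are outside the labor force).
Civilian working-age population = 1,515.48 + 565.89 = 2,081.37 thousand.
Unemployment rate = 41.39 / 1,515.48 = 2.73%.
Labor force participation rate = 1,515.48 / 2,081.37 = 72.81%.

Unemployment rate ≈ 2.73%; labor force participation rate ≈ 72.81%.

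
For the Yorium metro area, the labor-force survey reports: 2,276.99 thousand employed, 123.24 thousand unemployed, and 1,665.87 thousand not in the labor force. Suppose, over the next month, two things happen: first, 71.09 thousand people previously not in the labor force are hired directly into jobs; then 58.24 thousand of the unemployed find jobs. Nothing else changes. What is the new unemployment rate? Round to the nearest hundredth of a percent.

Initially, labor force = 2,276.99 + 123.24 = 2,400.23 thousand, so u = 123.24/2,400.23 = 5.13%.
After the first change, employed and labor force both rise by 71.09; unemployed unchanged → E = 2,348.08, U = 123.24, labor force = 2,471.32 thousand.
After the second change, unemployed falls and employed rises by 58.24; labor force unchanged → E = 2,406.32, U = 65.00, labor force = 2,471.32 thousand.
New unemployment rate = 65.00 / 2,471.32 = 2.63%.

New unemployment rate ≈ 2.63%.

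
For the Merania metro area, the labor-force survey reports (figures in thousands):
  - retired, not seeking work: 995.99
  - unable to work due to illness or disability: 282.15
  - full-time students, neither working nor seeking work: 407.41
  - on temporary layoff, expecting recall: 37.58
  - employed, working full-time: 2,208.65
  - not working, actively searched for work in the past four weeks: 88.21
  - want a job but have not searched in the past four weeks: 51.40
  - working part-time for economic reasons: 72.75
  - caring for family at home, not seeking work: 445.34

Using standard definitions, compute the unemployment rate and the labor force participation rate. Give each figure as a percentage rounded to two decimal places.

Employed = 2,208.65 + 72.75 = 2,281.40 thousand (anyone who worked, including part-time for economic reasons, counts as employed).
Unemployed = 37.58 + 88.21 = 125.79 thousand (jobless and actively searching, or on temporary layoff).
Labor force = 2,281.40 + 125.79 = 2,407.19 thousand.
Not in labor force = 995.99 + 282.15 + 407.41 + 51.40 + 445.34 = 2,182.29 thousand (those not working and not actively searching are outside the labor force — including those who want a job but have given up searching).
Civilian working-age population = 2,407.19 + 2,182.29 = 4,589.48 thousand.
Unemployment rate = 125.79 / 2,407.19 = 5.23%.
Labor force participation rate = 2,407.19 / 4,589.48 = 52.45%.

Unemployment rate ≈ 5.23%; labor force participation rate ≈ 52.45%.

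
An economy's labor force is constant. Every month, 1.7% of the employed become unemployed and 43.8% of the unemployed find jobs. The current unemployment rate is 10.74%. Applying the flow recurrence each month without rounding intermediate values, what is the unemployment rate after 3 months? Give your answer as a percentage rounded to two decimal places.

With a fixed labor force, u_{t+1} = u_t + s·(1−u_t) − f·u_t = u_t·(1−s−f) + s.
Here 1−s−f = 0.545 and s = 0.017.
u_1 = 0.107400 × 0.545 + 0.017 = 0.075533.
u_2 = 0.075533 × 0.545 + 0.017 = 0.058165.
u_3 = 0.058165 × 0.545 + 0.017 = 0.048700.

Unemployment rate after three months ≈ 4.87%.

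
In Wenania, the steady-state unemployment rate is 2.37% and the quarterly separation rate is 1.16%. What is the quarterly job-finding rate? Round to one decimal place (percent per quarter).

From u* = s/(s+f): f = s·(1−u)/u.
f = 1.16 × (1 − 0.0237) / 0.0237 = 1.1325 / 0.0237 ≈ 47.8% per quarter.

Job-finding rate ≈ 47.8% per quarter.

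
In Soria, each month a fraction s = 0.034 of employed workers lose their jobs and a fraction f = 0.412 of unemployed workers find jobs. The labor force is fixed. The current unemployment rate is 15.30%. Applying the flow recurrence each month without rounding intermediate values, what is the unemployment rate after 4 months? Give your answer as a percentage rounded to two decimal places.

Unemployment rate after four months ≈ 8.35%.

With a fixed labor force, u_{t+1} = u_t + s·(1−u_t) − f·u_t = u_t·(1−s−f) + s.
Here 1−s−f = 0.554 and s = 0.034.
u_1 = 0.153000 × 0.554 + 0.034 = 0.118762.
u_2 = 0.118762 × 0.554 + 0.034 = 0.099794.
u_3 = 0.099794 × 0.554 + 0.034 = 0.089286.
u_4 = 0.089286 × 0.554 + 0.034 = 0.083464.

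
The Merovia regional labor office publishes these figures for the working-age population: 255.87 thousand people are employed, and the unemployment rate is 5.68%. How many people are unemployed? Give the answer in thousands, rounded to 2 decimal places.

About 15.41 thousand are unemployed.

Let U be the number unemployed. The labor force is E + U, and U/(E+U) = 0.0568.
So U = 0.0568 × 255.87 / (1 − 0.0568) = 14.5334 / 0.9432 ≈ 15.41 thousand.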